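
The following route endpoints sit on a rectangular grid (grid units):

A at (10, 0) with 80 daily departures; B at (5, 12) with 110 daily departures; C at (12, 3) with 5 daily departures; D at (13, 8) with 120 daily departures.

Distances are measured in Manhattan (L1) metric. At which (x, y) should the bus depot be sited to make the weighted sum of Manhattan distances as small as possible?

(10, 8)

Manhattan distance separates: Σwᵢ(|x−xᵢ|+|y−yᵢ|) = Σwᵢ|x−xᵢ| + Σwᵢ|y−yᵢ|, so x and y are optimised independently as 1-D weighted medians.
Total weight W = 315; half = 157.5.
x-coordinate, sorted with cumulative weight:
  x=5 (B, w=110) cum 110
  x=10 (A, w=80) cum 190  ← median
  x=12 (C, w=5) cum 195
  x=13 (D, w=120) cum 315
⇒ x* = 10
y-coordinate, sorted with cumulative weight:
  y=0 (A, w=80) cum 80
  y=3 (C, w=5) cum 85
  y=8 (D, w=120) cum 205  ← median
  y=12 (B, w=110) cum 315
⇒ y* = 8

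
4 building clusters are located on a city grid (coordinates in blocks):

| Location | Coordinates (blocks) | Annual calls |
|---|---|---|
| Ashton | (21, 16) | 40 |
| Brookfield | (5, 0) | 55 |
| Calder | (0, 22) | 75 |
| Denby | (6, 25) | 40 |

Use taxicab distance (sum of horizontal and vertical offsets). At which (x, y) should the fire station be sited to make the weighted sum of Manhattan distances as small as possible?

Manhattan distance separates: Σwᵢ(|x−xᵢ|+|y−yᵢ|) = Σwᵢ|x−xᵢ| + Σwᵢ|y−yᵢ|, so x and y are optimised independently as 1-D weighted medians.
Total weight W = 210; half = 105.
x-coordinate, sorted with cumulative weight:
  x=0 (Calder, w=75) cum 75
  x=5 (Brookfield, w=55) cum 130  ← median
  x=6 (Denby, w=40) cum 170
  x=21 (Ashton, w=40) cum 210
⇒ x* = 5
y-coordinate, sorted with cumulative weight:
  y=0 (Brookfield, w=55) cum 55
  y=16 (Ashton, w=40) cum 95
  y=22 (Calder, w=75) cum 170  ← median
  y=25 (Denby, w=40) cum 210
⇒ y* = 22

(5, 22)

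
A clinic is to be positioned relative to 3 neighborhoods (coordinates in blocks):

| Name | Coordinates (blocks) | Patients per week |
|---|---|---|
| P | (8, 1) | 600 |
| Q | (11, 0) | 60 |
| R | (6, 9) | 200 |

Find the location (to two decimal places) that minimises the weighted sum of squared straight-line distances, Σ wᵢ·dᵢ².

(7.74, 2.79)

The minimiser of Σwᵢ‖p−pᵢ‖² is the weighted centroid p* = (Σwᵢpᵢ)/(Σwᵢ).
Σwᵢ = 860.
Σwᵢxᵢ = 600·8 + 60·11 + 200·6 = 6660.
Σwᵢyᵢ = 600·1 + 60·0 + 200·9 = 2400.
x* = 6660/860 = 7.74, y* = 2400/860 = 2.79.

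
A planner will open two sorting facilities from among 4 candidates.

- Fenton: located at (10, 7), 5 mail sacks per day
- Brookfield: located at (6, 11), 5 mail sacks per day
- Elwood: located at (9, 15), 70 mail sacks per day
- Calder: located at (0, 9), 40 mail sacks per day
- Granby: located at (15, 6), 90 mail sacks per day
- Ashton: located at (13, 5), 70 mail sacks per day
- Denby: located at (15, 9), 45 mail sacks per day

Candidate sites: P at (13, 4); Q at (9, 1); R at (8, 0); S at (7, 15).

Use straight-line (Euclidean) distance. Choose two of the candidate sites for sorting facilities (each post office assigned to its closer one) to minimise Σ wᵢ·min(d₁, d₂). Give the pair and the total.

{P, S}, total 1117.5

Evaluate every pair (each demand assigned to the nearer of the two):
  {P, S}: total = 1117.5
  {P, Q}: total = 1938.6
  {P, R}: total = 1938.6
  {Q, S}: total = 2108.7
  {R, S}: total = 2340.5
  {Q, R}: total = 3093.2
Best pair: {P, S} with total 1117.5.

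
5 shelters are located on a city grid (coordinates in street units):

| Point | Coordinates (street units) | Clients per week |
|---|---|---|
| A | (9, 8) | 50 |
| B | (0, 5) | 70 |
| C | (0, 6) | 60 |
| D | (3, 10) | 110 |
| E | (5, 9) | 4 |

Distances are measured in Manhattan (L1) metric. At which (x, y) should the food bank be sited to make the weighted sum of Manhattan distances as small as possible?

Manhattan distance separates: Σwᵢ(|x−xᵢ|+|y−yᵢ|) = Σwᵢ|x−xᵢ| + Σwᵢ|y−yᵢ|, so x and y are optimised independently as 1-D weighted medians.
Total weight W = 294; half = 147.
x-coordinate, sorted with cumulative weight:
  x=0 (B, w=70) cum 70
  x=0 (C, w=60) cum 130
  x=3 (D, w=110) cum 240  ← median
  x=5 (E, w=4) cum 244
  x=9 (A, w=50) cum 294
⇒ x* = 3
y-coordinate, sorted with cumulative weight:
  y=5 (B, w=70) cum 70
  y=6 (C, w=60) cum 130
  y=8 (A, w=50) cum 180  ← median
  y=9 (E, w=4) cum 184
  y=10 (D, w=110) cum 294
⇒ y* = 8

(3, 8)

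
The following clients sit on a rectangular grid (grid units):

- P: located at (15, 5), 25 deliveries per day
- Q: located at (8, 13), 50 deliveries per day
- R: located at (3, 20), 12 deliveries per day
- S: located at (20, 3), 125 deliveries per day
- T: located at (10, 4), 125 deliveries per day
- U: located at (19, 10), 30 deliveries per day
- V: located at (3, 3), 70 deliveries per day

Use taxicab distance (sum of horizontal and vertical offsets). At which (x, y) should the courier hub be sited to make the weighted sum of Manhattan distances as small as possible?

Manhattan distance separates: Σwᵢ(|x−xᵢ|+|y−yᵢ|) = Σwᵢ|x−xᵢ| + Σwᵢ|y−yᵢ|, so x and y are optimised independently as 1-D weighted medians.
Total weight W = 437; half = 218.5.
x-coordinate, sorted with cumulative weight:
  x=3 (R, w=12) cum 12
  x=3 (V, w=70) cum 82
  x=8 (Q, w=50) cum 132
  x=10 (T, w=125) cum 257  ← median
  x=15 (P, w=25) cum 282
  x=19 (U, w=30) cum 312
  x=20 (S, w=125) cum 437
⇒ x* = 10
y-coordinate, sorted with cumulative weight:
  y=3 (S, w=125) cum 125
  y=3 (V, w=70) cum 195
  y=4 (T, w=125) cum 320  ← median
  y=5 (P, w=25) cum 345
  y=10 (U, w=30) cum 375
  y=13 (Q, w=50) cum 425
  y=20 (R, w=12) cum 437
⇒ y* = 4

(10, 4)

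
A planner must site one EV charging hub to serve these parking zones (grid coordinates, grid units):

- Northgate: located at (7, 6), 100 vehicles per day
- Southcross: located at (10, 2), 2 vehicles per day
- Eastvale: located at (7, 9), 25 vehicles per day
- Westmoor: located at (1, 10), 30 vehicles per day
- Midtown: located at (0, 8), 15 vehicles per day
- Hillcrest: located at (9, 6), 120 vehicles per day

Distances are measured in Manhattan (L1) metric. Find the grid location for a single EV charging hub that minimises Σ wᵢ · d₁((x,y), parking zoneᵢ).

(7, 6)

Manhattan distance separates: Σwᵢ(|x−xᵢ|+|y−yᵢ|) = Σwᵢ|x−xᵢ| + Σwᵢ|y−yᵢ|, so x and y are optimised independently as 1-D weighted medians.
Total weight W = 292; half = 146.
x-coordinate, sorted with cumulative weight:
  x=0 (Midtown, w=15) cum 15
  x=1 (Westmoor, w=30) cum 45
  x=7 (Northgate, w=100) cum 145
  x=7 (Eastvale, w=25) cum 170  ← median
  x=9 (Hillcrest, w=120) cum 290
  x=10 (Southcross, w=2) cum 292
⇒ x* = 7
y-coordinate, sorted with cumulative weight:
  y=2 (Southcross, w=2) cum 2
  y=6 (Northgate, w=100) cum 102
  y=6 (Hillcrest, w=120) cum 222  ← median
  y=8 (Midtown, w=15) cum 237
  y=9 (Eastvale, w=25) cum 262
  y=10 (Westmoor, w=30) cum 292
⇒ y* = 6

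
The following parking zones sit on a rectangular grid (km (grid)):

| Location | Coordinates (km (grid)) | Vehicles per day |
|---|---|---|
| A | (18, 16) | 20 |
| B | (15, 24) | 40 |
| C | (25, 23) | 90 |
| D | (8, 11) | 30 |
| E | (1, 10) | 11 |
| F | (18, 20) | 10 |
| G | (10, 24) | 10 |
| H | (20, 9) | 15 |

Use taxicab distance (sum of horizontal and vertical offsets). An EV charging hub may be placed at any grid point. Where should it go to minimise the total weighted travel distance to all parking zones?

Manhattan distance separates: Σwᵢ(|x−xᵢ|+|y−yᵢ|) = Σwᵢ|x−xᵢ| + Σwᵢ|y−yᵢ|, so x and y are optimised independently as 1-D weighted medians.
Total weight W = 226; half = 113.
x-coordinate, sorted with cumulative weight:
  x=1 (E, w=11) cum 11
  x=8 (D, w=30) cum 41
  x=10 (G, w=10) cum 51
  x=15 (B, w=40) cum 91
  x=18 (A, w=20) cum 111
  x=18 (F, w=10) cum 121  ← median
  x=20 (H, w=15) cum 136
  x=25 (C, w=90) cum 226
⇒ x* = 18
y-coordinate, sorted with cumulative weight:
  y=9 (H, w=15) cum 15
  y=10 (E, w=11) cum 26
  y=11 (D, w=30) cum 56
  y=16 (A, w=20) cum 76
  y=20 (F, w=10) cum 86
  y=23 (C, w=90) cum 176  ← median
  y=24 (B, w=40) cum 216
  y=24 (G, w=10) cum 226
⇒ y* = 23

(18, 23)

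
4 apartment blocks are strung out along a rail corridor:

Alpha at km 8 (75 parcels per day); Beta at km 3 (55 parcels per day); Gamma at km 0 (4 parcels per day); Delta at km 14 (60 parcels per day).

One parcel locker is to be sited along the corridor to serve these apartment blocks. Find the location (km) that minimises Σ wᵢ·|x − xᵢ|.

For a sum of weighted absolute distances on a line, the optimum is the weighted median (not the mean). Total weight W = 194; half-weight = 97.
Sort by position and accumulate weight:
  km 0 (Gamma, w=4) → cum 4
  km 3 (Beta, w=55) → cum 59
  km 8 (Alpha, w=75) → cum 134  ≥ 97 → median here
  km 14 (Delta, w=60) → cum 194
Optimal location: km 8.

x = 8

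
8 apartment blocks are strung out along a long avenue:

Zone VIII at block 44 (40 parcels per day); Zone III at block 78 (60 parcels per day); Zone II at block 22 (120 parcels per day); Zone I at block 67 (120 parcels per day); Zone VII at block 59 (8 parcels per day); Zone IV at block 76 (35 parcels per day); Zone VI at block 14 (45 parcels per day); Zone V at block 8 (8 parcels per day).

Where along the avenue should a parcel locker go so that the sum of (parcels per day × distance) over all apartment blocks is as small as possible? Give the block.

x = 59

For a sum of weighted absolute distances on a line, the optimum is the weighted median (not the mean). Total weight W = 436; half-weight = 218.
Sort by position and accumulate weight:
  block 8 (Zone V, w=8) → cum 8
  block 14 (Zone VI, w=45) → cum 53
  block 22 (Zone II, w=120) → cum 173
  block 44 (Zone VIII, w=40) → cum 213
  block 59 (Zone VII, w=8) → cum 221  ≥ 218 → median here
  block 67 (Zone I, w=120) → cum 341
  block 76 (Zone IV, w=35) → cum 376
  block 78 (Zone III, w=60) → cum 436
Optimal location: block 59.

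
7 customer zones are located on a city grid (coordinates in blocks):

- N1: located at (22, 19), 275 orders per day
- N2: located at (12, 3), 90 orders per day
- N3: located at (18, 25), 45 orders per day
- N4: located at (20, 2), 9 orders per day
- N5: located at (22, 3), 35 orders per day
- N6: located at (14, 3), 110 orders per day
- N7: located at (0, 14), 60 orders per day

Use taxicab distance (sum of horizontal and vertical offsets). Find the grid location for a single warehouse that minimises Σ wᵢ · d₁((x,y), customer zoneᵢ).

Manhattan distance separates: Σwᵢ(|x−xᵢ|+|y−yᵢ|) = Σwᵢ|x−xᵢ| + Σwᵢ|y−yᵢ|, so x and y are optimised independently as 1-D weighted medians.
Total weight W = 624; half = 312.
x-coordinate, sorted with cumulative weight:
  x=0 (N7, w=60) cum 60
  x=12 (N2, w=90) cum 150
  x=14 (N6, w=110) cum 260
  x=18 (N3, w=45) cum 305
  x=20 (N4, w=9) cum 314  ← median
  x=22 (N1, w=275) cum 589
  x=22 (N5, w=35) cum 624
⇒ x* = 20
y-coordinate, sorted with cumulative weight:
  y=2 (N4, w=9) cum 9
  y=3 (N2, w=90) cum 99
  y=3 (N5, w=35) cum 134
  y=3 (N6, w=110) cum 244
  y=14 (N7, w=60) cum 304
  y=19 (N1, w=275) cum 579  ← median
  y=25 (N3, w=45) cum 624
⇒ y* = 19

(20, 19)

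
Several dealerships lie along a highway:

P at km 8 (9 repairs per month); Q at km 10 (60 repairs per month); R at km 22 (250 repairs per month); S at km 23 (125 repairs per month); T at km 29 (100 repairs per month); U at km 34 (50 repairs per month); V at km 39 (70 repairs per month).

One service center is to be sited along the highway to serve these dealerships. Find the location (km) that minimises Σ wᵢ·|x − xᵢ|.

x = 23

For a sum of weighted absolute distances on a line, the optimum is the weighted median (not the mean). Total weight W = 664; half-weight = 332.
Sort by position and accumulate weight:
  km 8 (P, w=9) → cum 9
  km 10 (Q, w=60) → cum 69
  km 22 (R, w=250) → cum 319
  km 23 (S, w=125) → cum 444  ≥ 332 → median here
  km 29 (T, w=100) → cum 544
  km 34 (U, w=50) → cum 594
  km 39 (V, w=70) → cum 664
Optimal location: km 23.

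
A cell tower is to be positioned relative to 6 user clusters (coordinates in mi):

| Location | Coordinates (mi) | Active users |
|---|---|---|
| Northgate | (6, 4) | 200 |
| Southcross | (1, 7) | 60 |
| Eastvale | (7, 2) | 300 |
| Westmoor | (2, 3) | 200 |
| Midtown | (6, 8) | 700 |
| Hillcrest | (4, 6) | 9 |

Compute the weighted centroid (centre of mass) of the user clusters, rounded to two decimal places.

The minimiser of Σwᵢ‖p−pᵢ‖² is the weighted centroid p* = (Σwᵢpᵢ)/(Σwᵢ).
Σwᵢ = 1469.
Σwᵢxᵢ = 200·6 + 60·1 + 300·7 + 200·2 + 700·6 + 9·4 = 7996.
Σwᵢyᵢ = 200·4 + 60·7 + 300·2 + 200·3 + 700·8 + 9·6 = 8074.
x* = 7996/1469 = 5.44, y* = 8074/1469 = 5.50.

(5.44, 5.50)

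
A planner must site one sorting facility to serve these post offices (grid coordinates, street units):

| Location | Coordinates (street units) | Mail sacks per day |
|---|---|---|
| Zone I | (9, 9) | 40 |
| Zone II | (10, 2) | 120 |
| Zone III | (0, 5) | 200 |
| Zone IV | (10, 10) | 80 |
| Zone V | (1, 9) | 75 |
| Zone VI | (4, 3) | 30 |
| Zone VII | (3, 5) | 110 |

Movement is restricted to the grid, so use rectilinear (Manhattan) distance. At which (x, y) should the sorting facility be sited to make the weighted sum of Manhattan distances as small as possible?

Manhattan distance separates: Σwᵢ(|x−xᵢ|+|y−yᵢ|) = Σwᵢ|x−xᵢ| + Σwᵢ|y−yᵢ|, so x and y are optimised independently as 1-D weighted medians.
Total weight W = 655; half = 327.5.
x-coordinate, sorted with cumulative weight:
  x=0 (Zone III, w=200) cum 200
  x=1 (Zone V, w=75) cum 275
  x=3 (Zone VII, w=110) cum 385  ← median
  x=4 (Zone VI, w=30) cum 415
  x=9 (Zone I, w=40) cum 455
  x=10 (Zone II, w=120) cum 575
  x=10 (Zone IV, w=80) cum 655
⇒ x* = 3
y-coordinate, sorted with cumulative weight:
  y=2 (Zone II, w=120) cum 120
  y=3 (Zone VI, w=30) cum 150
  y=5 (Zone III, w=200) cum 350  ← median
  y=5 (Zone VII, w=110) cum 460
  y=9 (Zone I, w=40) cum 500
  y=9 (Zone V, w=75) cum 575
  y=10 (Zone IV, w=80) cum 655
⇒ y* = 5

(3, 5)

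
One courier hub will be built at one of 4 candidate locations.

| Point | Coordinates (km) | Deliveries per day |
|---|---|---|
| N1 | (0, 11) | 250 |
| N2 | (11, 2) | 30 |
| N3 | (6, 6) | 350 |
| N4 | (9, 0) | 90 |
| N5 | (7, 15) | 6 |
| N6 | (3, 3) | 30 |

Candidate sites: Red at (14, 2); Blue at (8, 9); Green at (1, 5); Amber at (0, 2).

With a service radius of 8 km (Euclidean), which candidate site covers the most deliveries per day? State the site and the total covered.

Green, covering 630

Coverage radius r = 8 km; a point is covered iff (Δx)²+(Δy)² ≤ 8² = 64.
  Red (14, 2): covers {N2, N4} → 120
  Blue (8, 9): covers {N2, N3, N5, N6} → 416
  Green (1, 5): covers {N1, N3, N6} → 630
  Amber (0, 2): covers {N3, N6} → 380
Maximum coverage at Green: 630 deliveries per day.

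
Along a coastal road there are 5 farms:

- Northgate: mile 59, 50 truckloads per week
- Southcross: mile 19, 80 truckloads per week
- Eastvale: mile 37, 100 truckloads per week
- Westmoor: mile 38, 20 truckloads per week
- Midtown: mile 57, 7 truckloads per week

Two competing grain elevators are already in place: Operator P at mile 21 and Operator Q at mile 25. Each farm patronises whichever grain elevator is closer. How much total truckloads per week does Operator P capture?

The indifferent point is the midpoint (21+25)/2 = 23; farms left of it (closer to Operator P at 21) go to Operator P, those right go to Operator Q.
  Southcross at 19 (w=80) → Operator P
  Eastvale at 37 (w=100) → Operator Q
  Westmoor at 38 (w=20) → Operator Q
  Midtown at 57 (w=7) → Operator Q
  Northgate at 59 (w=50) → Operator Q
Operator P captures 80; Operator Q captures 177.

80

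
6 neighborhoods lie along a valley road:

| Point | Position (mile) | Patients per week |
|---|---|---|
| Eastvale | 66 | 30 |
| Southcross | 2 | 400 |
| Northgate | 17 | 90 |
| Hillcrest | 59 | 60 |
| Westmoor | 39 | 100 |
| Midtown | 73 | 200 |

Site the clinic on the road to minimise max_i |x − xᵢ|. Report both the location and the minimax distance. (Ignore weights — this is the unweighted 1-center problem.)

location 37.5, max distance 35.5

The 1-center on a line is the midpoint of the two extreme points: leftmost at 2, rightmost at 73.
Optimal location = (2 + 73)/2 = 37.5; maximum distance = (73 − 2)/2 = 35.5.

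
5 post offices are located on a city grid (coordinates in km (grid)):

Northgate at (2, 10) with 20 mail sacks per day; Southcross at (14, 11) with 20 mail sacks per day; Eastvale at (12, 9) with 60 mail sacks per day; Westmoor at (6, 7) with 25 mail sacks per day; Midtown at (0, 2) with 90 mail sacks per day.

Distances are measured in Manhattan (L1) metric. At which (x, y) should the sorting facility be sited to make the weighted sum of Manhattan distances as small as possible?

Manhattan distance separates: Σwᵢ(|x−xᵢ|+|y−yᵢ|) = Σwᵢ|x−xᵢ| + Σwᵢ|y−yᵢ|, so x and y are optimised independently as 1-D weighted medians.
Total weight W = 215; half = 107.5.
x-coordinate, sorted with cumulative weight:
  x=0 (Midtown, w=90) cum 90
  x=2 (Northgate, w=20) cum 110  ← median
  x=6 (Westmoor, w=25) cum 135
  x=12 (Eastvale, w=60) cum 195
  x=14 (Southcross, w=20) cum 215
⇒ x* = 2
y-coordinate, sorted with cumulative weight:
  y=2 (Midtown, w=90) cum 90
  y=7 (Westmoor, w=25) cum 115  ← median
  y=9 (Eastvale, w=60) cum 175
  y=10 (Northgate, w=20) cum 195
  y=11 (Southcross, w=20) cum 215
⇒ y* = 7

(2, 7)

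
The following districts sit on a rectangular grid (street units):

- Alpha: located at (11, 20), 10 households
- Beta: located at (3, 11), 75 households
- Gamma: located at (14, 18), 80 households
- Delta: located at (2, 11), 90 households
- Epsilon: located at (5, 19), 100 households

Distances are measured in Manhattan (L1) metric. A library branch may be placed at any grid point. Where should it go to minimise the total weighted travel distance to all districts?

Manhattan distance separates: Σwᵢ(|x−xᵢ|+|y−yᵢ|) = Σwᵢ|x−xᵢ| + Σwᵢ|y−yᵢ|, so x and y are optimised independently as 1-D weighted medians.
Total weight W = 355; half = 177.5.
x-coordinate, sorted with cumulative weight:
  x=2 (Delta, w=90) cum 90
  x=3 (Beta, w=75) cum 165
  x=5 (Epsilon, w=100) cum 265  ← median
  x=11 (Alpha, w=10) cum 275
  x=14 (Gamma, w=80) cum 355
⇒ x* = 5
y-coordinate, sorted with cumulative weight:
  y=11 (Beta, w=75) cum 75
  y=11 (Delta, w=90) cum 165
  y=18 (Gamma, w=80) cum 245  ← median
  y=19 (Epsilon, w=100) cum 345
  y=20 (Alpha, w=10) cum 355
⇒ y* = 18

(5, 18)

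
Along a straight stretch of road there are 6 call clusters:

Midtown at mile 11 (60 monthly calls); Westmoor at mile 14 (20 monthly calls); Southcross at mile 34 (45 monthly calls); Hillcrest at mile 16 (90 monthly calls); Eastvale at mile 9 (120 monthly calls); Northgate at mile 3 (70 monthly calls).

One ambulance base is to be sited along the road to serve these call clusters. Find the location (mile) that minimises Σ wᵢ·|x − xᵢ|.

x = 11

For a sum of weighted absolute distances on a line, the optimum is the weighted median (not the mean). Total weight W = 405; half-weight = 202.5.
Sort by position and accumulate weight:
  mile 3 (Northgate, w=70) → cum 70
  mile 9 (Eastvale, w=120) → cum 190
  mile 11 (Midtown, w=60) → cum 250  ≥ 202.5 → median here
  mile 14 (Westmoor, w=20) → cum 270
  mile 16 (Hillcrest, w=90) → cum 360
  mile 34 (Southcross, w=45) → cum 405
Optimal location: mile 11.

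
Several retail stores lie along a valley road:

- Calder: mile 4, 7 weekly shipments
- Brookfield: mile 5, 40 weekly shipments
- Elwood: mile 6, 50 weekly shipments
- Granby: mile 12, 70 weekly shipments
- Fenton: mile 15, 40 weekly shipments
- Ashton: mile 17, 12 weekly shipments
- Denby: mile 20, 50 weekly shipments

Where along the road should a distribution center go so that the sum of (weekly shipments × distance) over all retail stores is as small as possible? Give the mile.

x = 12

For a sum of weighted absolute distances on a line, the optimum is the weighted median (not the mean). Total weight W = 269; half-weight = 134.5.
Sort by position and accumulate weight:
  mile 4 (Calder, w=7) → cum 7
  mile 5 (Brookfield, w=40) → cum 47
  mile 6 (Elwood, w=50) → cum 97
  mile 12 (Granby, w=70) → cum 167  ≥ 134.5 → median here
  mile 15 (Fenton, w=40) → cum 207
  mile 17 (Ashton, w=12) → cum 219
  mile 20 (Denby, w=50) → cum 269
Optimal location: mile 12.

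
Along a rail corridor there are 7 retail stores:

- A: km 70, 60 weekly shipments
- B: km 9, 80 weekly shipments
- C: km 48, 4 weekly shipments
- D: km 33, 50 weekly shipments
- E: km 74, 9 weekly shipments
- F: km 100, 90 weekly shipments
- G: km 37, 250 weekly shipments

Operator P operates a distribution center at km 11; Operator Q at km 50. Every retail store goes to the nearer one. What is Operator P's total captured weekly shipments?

80

The indifferent point is the midpoint (11+50)/2 = 30.5; retail stores left of it (closer to Operator P at 11) go to Operator P, those right go to Operator Q.
  B at 9 (w=80) → Operator P
  D at 33 (w=50) → Operator Q
  G at 37 (w=250) → Operator Q
  C at 48 (w=4) → Operator Q
  A at 70 (w=60) → Operator Q
  E at 74 (w=9) → Operator Q
  F at 100 (w=90) → Operator Q
Operator P captures 80; Operator Q captures 463.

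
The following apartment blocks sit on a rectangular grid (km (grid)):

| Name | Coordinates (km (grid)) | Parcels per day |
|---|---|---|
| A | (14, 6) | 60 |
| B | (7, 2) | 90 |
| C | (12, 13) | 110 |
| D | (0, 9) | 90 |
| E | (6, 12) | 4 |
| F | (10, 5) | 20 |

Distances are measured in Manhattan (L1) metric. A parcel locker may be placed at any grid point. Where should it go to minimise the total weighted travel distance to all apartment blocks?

(10, 9)

Manhattan distance separates: Σwᵢ(|x−xᵢ|+|y−yᵢ|) = Σwᵢ|x−xᵢ| + Σwᵢ|y−yᵢ|, so x and y are optimised independently as 1-D weighted medians.
Total weight W = 374; half = 187.
x-coordinate, sorted with cumulative weight:
  x=0 (D, w=90) cum 90
  x=6 (E, w=4) cum 94
  x=7 (B, w=90) cum 184
  x=10 (F, w=20) cum 204  ← median
  x=12 (C, w=110) cum 314
  x=14 (A, w=60) cum 374
⇒ x* = 10
y-coordinate, sorted with cumulative weight:
  y=2 (B, w=90) cum 90
  y=5 (F, w=20) cum 110
  y=6 (A, w=60) cum 170
  y=9 (D, w=90) cum 260  ← median
  y=12 (E, w=4) cum 264
  y=13 (C, w=110) cum 374
⇒ y* = 9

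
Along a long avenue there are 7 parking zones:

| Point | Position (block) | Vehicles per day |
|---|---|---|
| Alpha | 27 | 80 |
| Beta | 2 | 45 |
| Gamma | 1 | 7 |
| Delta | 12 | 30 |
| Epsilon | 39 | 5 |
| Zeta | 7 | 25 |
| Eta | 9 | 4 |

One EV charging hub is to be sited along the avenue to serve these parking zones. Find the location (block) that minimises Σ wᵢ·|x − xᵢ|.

For a sum of weighted absolute distances on a line, the optimum is the weighted median (not the mean). Total weight W = 196; half-weight = 98.
Sort by position and accumulate weight:
  block 1 (Gamma, w=7) → cum 7
  block 2 (Beta, w=45) → cum 52
  block 7 (Zeta, w=25) → cum 77
  block 9 (Eta, w=4) → cum 81
  block 12 (Delta, w=30) → cum 111  ≥ 98 → median here
  block 27 (Alpha, w=80) → cum 191
  block 39 (Epsilon, w=5) → cum 196
Optimal location: block 12.

x = 12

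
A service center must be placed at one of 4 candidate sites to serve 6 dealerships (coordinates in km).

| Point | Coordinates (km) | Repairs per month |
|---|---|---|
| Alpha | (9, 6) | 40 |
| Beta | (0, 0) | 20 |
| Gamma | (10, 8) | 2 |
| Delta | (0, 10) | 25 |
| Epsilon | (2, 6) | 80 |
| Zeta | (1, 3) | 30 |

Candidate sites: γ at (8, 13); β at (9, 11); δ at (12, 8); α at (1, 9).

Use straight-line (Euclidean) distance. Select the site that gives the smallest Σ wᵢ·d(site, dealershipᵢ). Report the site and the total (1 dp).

α, total 1009.3 km

Total weighted distance at each candidate:
  γ (8, 13): total = 1916.3
  β (9, 11): total = 1744.6
  δ (12, 8): total = 1919.1
  α (1, 9): total = 1009.3
Minimum is at α with total 1009.3 km.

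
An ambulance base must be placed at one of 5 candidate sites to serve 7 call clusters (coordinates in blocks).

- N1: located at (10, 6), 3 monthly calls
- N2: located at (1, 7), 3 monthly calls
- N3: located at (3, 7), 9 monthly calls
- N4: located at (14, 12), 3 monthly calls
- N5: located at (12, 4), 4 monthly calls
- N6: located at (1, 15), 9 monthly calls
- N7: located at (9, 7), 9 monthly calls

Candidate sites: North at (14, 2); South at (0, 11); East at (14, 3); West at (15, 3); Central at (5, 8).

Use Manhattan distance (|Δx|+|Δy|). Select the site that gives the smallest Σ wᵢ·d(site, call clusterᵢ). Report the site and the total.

Total weighted distance at each candidate:
  North (14, 2): total = 592
  South (0, 11): total = 406
  East (14, 3): total = 552
  West (15, 3): total = 592
  Central (5, 8): total = 290
Minimum is at Central with total 290 blocks.

Central, total 290 blocks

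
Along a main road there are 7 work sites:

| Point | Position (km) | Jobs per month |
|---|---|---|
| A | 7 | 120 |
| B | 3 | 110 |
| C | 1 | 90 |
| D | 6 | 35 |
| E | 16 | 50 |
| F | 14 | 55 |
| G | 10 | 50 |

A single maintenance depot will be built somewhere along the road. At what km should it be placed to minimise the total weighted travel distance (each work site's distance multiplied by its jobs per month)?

x = 7

For a sum of weighted absolute distances on a line, the optimum is the weighted median (not the mean). Total weight W = 510; half-weight = 255.
Sort by position and accumulate weight:
  km 1 (C, w=90) → cum 90
  km 3 (B, w=110) → cum 200
  km 6 (D, w=35) → cum 235
  km 7 (A, w=120) → cum 355  ≥ 255 → median here
  km 10 (G, w=50) → cum 405
  km 14 (F, w=55) → cum 460
  km 16 (E, w=50) → cum 510
Optimal location: km 7.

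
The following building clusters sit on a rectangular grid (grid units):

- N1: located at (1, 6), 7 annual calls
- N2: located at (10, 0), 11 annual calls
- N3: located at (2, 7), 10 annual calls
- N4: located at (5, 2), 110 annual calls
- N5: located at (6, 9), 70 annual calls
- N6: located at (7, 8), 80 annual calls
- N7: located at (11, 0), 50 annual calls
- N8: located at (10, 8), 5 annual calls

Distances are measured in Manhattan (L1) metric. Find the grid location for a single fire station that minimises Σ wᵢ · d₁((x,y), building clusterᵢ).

(6, 6)

Manhattan distance separates: Σwᵢ(|x−xᵢ|+|y−yᵢ|) = Σwᵢ|x−xᵢ| + Σwᵢ|y−yᵢ|, so x and y are optimised independently as 1-D weighted medians.
Total weight W = 343; half = 171.5.
x-coordinate, sorted with cumulative weight:
  x=1 (N1, w=7) cum 7
  x=2 (N3, w=10) cum 17
  x=5 (N4, w=110) cum 127
  x=6 (N5, w=70) cum 197  ← median
  x=7 (N6, w=80) cum 277
  x=10 (N2, w=11) cum 288
  x=10 (N8, w=5) cum 293
  x=11 (N7, w=50) cum 343
⇒ x* = 6
y-coordinate, sorted with cumulative weight:
  y=0 (N2, w=11) cum 11
  y=0 (N7, w=50) cum 61
  y=2 (N4, w=110) cum 171
  y=6 (N1, w=7) cum 178  ← median
  y=7 (N3, w=10) cum 188
  y=8 (N6, w=80) cum 268
  y=8 (N8, w=5) cum 273
  y=9 (N5, w=70) cum 343
⇒ y* = 6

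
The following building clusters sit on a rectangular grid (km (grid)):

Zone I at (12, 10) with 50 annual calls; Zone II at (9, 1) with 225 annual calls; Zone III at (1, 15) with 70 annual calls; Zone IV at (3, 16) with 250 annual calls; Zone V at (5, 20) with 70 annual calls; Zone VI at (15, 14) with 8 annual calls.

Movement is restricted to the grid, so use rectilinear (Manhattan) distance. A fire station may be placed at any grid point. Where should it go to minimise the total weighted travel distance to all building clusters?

(5, 15)

Manhattan distance separates: Σwᵢ(|x−xᵢ|+|y−yᵢ|) = Σwᵢ|x−xᵢ| + Σwᵢ|y−yᵢ|, so x and y are optimised independently as 1-D weighted medians.
Total weight W = 673; half = 336.5.
x-coordinate, sorted with cumulative weight:
  x=1 (Zone III, w=70) cum 70
  x=3 (Zone IV, w=250) cum 320
  x=5 (Zone V, w=70) cum 390  ← median
  x=9 (Zone II, w=225) cum 615
  x=12 (Zone I, w=50) cum 665
  x=15 (Zone VI, w=8) cum 673
⇒ x* = 5
y-coordinate, sorted with cumulative weight:
  y=1 (Zone II, w=225) cum 225
  y=10 (Zone I, w=50) cum 275
  y=14 (Zone VI, w=8) cum 283
  y=15 (Zone III, w=70) cum 353  ← median
  y=16 (Zone IV, w=250) cum 603
  y=20 (Zone V, w=70) cum 673
⇒ y* = 15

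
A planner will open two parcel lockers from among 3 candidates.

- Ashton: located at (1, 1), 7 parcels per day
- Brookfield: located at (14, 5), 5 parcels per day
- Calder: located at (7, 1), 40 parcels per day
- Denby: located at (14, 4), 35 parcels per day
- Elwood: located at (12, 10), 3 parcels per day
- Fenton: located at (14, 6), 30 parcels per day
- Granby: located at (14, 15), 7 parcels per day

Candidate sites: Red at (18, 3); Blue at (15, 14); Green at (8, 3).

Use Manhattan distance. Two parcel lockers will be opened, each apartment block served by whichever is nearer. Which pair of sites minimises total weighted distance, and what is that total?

Evaluate every pair (each demand assigned to the nearer of the two):
  {Red, Green}: total = 743
  {Blue, Green}: total = 773
  {Red, Blue}: total = 1103
Best pair: {Red, Green} with total 743.

{Red, Green}, total 743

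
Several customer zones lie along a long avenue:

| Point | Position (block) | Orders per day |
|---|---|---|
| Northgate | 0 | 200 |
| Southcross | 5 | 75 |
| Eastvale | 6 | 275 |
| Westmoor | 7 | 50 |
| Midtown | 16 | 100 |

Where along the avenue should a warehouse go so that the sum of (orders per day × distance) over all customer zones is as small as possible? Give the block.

x = 6

For a sum of weighted absolute distances on a line, the optimum is the weighted median (not the mean). Total weight W = 700; half-weight = 350.
Sort by position and accumulate weight:
  block 0 (Northgate, w=200) → cum 200
  block 5 (Southcross, w=75) → cum 275
  block 6 (Eastvale, w=275) → cum 550  ≥ 350 → median here
  block 7 (Westmoor, w=50) → cum 600
  block 16 (Midtown, w=100) → cum 700
Optimal location: block 6.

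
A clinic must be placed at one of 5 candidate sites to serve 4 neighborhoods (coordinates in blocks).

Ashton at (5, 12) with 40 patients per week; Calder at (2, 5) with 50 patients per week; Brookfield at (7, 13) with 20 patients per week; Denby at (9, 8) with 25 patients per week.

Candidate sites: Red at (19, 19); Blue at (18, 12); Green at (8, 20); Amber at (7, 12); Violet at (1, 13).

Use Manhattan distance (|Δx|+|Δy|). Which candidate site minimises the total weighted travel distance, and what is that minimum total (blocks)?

Amber, total 850 blocks

Total weighted distance at each candidate:
  Red (19, 19): total = 3275
  Blue (18, 12): total = 2235
  Green (8, 20): total = 1975
  Amber (7, 12): total = 850
  Violet (1, 13): total = 1095
Minimum is at Amber with total 850 blocks.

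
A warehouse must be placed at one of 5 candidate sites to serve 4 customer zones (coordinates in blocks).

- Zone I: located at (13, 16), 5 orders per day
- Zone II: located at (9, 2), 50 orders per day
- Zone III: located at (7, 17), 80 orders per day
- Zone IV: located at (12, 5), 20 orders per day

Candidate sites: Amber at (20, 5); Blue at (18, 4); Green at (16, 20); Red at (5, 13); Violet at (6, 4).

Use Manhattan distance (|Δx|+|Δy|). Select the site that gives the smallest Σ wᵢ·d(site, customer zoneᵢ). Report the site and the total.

Total weighted distance at each candidate:
  Amber (20, 5): total = 2950
  Blue (18, 4): total = 2695
  Green (16, 20): total = 2625
  Red (5, 13): total = 1585
  Violet (6, 4): total = 1605
Minimum is at Red with total 1585 blocks.

Red, total 1585 blocks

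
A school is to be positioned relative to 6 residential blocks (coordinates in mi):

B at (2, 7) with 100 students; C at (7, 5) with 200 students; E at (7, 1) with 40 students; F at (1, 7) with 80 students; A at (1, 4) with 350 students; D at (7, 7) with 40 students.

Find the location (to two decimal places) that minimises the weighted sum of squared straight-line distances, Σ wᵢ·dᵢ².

The minimiser of Σwᵢ‖p−pᵢ‖² is the weighted centroid p* = (Σwᵢpᵢ)/(Σwᵢ).
Σwᵢ = 810.
Σwᵢxᵢ = 100·2 + 200·7 + 40·7 + 80·1 + 350·1 + 40·7 = 2590.
Σwᵢyᵢ = 100·7 + 200·5 + 40·1 + 80·7 + 350·4 + 40·7 = 3980.
x* = 2590/810 = 3.20, y* = 3980/810 = 4.91.

(3.20, 4.91)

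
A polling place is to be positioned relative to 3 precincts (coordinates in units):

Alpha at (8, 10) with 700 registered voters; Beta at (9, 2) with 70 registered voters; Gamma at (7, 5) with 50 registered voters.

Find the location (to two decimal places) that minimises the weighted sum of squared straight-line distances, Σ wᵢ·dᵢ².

(8.02, 9.01)

The minimiser of Σwᵢ‖p−pᵢ‖² is the weighted centroid p* = (Σwᵢpᵢ)/(Σwᵢ).
Σwᵢ = 820.
Σwᵢxᵢ = 700·8 + 70·9 + 50·7 = 6580.
Σwᵢyᵢ = 700·10 + 70·2 + 50·5 = 7390.
x* = 6580/820 = 8.02, y* = 7390/820 = 9.01.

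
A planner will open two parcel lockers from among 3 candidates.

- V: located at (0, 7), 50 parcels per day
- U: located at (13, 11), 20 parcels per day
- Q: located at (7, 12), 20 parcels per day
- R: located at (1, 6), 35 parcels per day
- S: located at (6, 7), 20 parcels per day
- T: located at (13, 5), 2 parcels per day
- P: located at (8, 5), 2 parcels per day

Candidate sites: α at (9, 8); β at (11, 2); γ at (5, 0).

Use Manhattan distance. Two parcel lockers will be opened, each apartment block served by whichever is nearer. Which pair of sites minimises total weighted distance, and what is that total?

{α, β}, total 1208

Evaluate every pair (each demand assigned to the nearer of the two):
  {α, β}: total = 1208
  {α, γ}: total = 1212
  {β, γ}: total = 1632
Best pair: {α, β} with total 1208.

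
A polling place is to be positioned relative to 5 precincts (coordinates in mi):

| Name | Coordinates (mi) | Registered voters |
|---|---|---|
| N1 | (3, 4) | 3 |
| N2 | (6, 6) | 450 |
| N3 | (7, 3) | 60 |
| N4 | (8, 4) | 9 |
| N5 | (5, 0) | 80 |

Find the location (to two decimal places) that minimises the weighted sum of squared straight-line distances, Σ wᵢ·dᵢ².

(5.98, 4.86)

The minimiser of Σwᵢ‖p−pᵢ‖² is the weighted centroid p* = (Σwᵢpᵢ)/(Σwᵢ).
Σwᵢ = 602.
Σwᵢxᵢ = 3·3 + 450·6 + 60·7 + 9·8 + 80·5 = 3601.
Σwᵢyᵢ = 3·4 + 450·6 + 60·3 + 9·4 + 80·0 = 2928.
x* = 3601/602 = 5.98, y* = 2928/602 = 4.86.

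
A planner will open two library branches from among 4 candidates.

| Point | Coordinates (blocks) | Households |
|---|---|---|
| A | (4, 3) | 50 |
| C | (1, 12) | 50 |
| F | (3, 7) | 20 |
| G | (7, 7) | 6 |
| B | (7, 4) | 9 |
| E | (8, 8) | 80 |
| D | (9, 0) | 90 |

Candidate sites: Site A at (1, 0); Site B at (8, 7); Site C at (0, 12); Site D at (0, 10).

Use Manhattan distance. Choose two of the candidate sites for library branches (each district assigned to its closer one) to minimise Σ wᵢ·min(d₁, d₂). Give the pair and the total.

{Site B, Site C}, total 1392

Evaluate every pair (each demand assigned to the nearer of the two):
  {Site B, Site C}: total = 1392
  {Site B, Site D}: total = 1492
  {Site A, Site B}: total = 1842
  {Site A, Site D}: total = 2240
  {Site A, Site C}: total = 2352
  {Site C, Site D}: total = 3407
Best pair: {Site B, Site C} with total 1392.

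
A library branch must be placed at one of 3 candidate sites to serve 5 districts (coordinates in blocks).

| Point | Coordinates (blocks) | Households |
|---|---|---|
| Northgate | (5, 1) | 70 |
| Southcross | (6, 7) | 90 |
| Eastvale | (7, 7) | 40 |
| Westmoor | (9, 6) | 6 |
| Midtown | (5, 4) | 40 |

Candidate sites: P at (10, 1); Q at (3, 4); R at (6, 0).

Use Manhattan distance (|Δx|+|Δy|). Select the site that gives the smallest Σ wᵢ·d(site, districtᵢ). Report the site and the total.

Q, total 1298 blocks

Total weighted distance at each candidate:
  P (10, 1): total = 1966
  Q (3, 4): total = 1298
  R (6, 0): total = 1344
Minimum is at Q with total 1298 blocks.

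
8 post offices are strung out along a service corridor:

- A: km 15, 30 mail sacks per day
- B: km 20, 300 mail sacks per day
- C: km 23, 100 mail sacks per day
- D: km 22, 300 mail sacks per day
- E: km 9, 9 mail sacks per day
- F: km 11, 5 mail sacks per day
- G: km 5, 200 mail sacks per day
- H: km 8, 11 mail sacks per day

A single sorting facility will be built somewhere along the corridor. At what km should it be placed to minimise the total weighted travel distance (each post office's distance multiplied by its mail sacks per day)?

For a sum of weighted absolute distances on a line, the optimum is the weighted median (not the mean). Total weight W = 955; half-weight = 477.5.
Sort by position and accumulate weight:
  km 5 (G, w=200) → cum 200
  km 8 (H, w=11) → cum 211
  km 9 (E, w=9) → cum 220
  km 11 (F, w=5) → cum 225
  km 15 (A, w=30) → cum 255
  km 20 (B, w=300) → cum 555  ≥ 477.5 → median here
  km 22 (D, w=300) → cum 855
  km 23 (C, w=100) → cum 955
Optimal location: km 20.

x = 20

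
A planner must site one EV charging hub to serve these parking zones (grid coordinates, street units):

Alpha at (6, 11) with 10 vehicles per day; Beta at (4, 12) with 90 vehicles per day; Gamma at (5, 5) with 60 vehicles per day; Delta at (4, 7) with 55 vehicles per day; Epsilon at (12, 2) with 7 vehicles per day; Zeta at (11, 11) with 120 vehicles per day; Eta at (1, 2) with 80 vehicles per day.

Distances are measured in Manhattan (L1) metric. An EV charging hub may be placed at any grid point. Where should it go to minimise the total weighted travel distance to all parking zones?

(4, 11)

Manhattan distance separates: Σwᵢ(|x−xᵢ|+|y−yᵢ|) = Σwᵢ|x−xᵢ| + Σwᵢ|y−yᵢ|, so x and y are optimised independently as 1-D weighted medians.
Total weight W = 422; half = 211.
x-coordinate, sorted with cumulative weight:
  x=1 (Eta, w=80) cum 80
  x=4 (Beta, w=90) cum 170
  x=4 (Delta, w=55) cum 225  ← median
  x=5 (Gamma, w=60) cum 285
  x=6 (Alpha, w=10) cum 295
  x=11 (Zeta, w=120) cum 415
  x=12 (Epsilon, w=7) cum 422
⇒ x* = 4
y-coordinate, sorted with cumulative weight:
  y=2 (Epsilon, w=7) cum 7
  y=2 (Eta, w=80) cum 87
  y=5 (Gamma, w=60) cum 147
  y=7 (Delta, w=55) cum 202
  y=11 (Alpha, w=10) cum 212  ← median
  y=11 (Zeta, w=120) cum 332
  y=12 (Beta, w=90) cum 422
⇒ y* = 11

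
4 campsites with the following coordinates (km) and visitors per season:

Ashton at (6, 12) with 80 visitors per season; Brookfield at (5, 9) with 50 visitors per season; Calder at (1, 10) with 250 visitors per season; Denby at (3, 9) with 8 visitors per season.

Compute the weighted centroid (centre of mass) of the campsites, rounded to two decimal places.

The minimiser of Σwᵢ‖p−pᵢ‖² is the weighted centroid p* = (Σwᵢpᵢ)/(Σwᵢ).
Σwᵢ = 388.
Σwᵢxᵢ = 80·6 + 50·5 + 250·1 + 8·3 = 1004.
Σwᵢyᵢ = 80·12 + 50·9 + 250·10 + 8·9 = 3982.
x* = 1004/388 = 2.59, y* = 3982/388 = 10.26.

(2.59, 10.26)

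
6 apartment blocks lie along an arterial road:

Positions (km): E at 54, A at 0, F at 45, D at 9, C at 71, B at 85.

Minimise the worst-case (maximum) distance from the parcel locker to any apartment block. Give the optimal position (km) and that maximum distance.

location 42.5, max distance 42.5

The 1-center on a line is the midpoint of the two extreme points: leftmost at 0, rightmost at 85.
Optimal location = (0 + 85)/2 = 42.5; maximum distance = (85 − 0)/2 = 42.5.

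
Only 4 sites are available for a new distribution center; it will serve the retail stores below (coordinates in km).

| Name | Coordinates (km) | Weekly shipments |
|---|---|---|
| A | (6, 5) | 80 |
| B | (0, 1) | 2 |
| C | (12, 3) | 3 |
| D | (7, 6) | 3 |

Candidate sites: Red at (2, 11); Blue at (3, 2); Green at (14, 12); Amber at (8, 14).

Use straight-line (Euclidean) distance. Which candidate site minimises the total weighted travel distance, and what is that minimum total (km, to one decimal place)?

Blue, total 389.9 km

Total weighted distance at each candidate:
  Red (2, 11): total = 656.9
  Blue (3, 2): total = 389.9
  Green (14, 12): total = 941.3
  Amber (8, 14): total = 827.4
Minimum is at Blue with total 389.9 km.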